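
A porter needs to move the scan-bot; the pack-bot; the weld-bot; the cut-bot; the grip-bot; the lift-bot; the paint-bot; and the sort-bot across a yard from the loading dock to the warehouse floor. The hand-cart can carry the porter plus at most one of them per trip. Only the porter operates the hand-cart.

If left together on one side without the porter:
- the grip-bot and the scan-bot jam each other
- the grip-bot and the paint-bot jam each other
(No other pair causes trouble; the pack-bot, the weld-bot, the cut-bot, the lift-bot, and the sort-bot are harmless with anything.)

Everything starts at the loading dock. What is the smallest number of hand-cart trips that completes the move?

17

Counting alone: the porter can take at most 1 across per trip to the warehouse floor, so moving all 8 needs at least 8 loaded trips out, with a return between consecutive ones — at least 15 crossings.
The safety rule pushes this higher. Following every safe sequence of crossings, the most of the 8 that can be at the warehouse floor as the hand-cart arrives there on crossing 15 is 7 — never all 8.
So no plan with fewer than 17 crossings exists, and this one achieves 17:
1. Porter goes to the warehouse floor with the grip-bot.  [the loading dock: the cut-bot, the lift-bot, the pack-bot, the paint-bot, the scan-bot, the sort-bot, the weld-bot | the warehouse floor: the grip-bot]
2. Porter goes back to the loading dock alone.  [the loading dock: the cut-bot, the lift-bot, the pack-bot, the paint-bot, the scan-bot, the sort-bot, the weld-bot | the warehouse floor: the grip-bot]
3. Porter goes to the warehouse floor with the scan-bot.  [the loading dock: the cut-bot, the lift-bot, the pack-bot, the paint-bot, the sort-bot, the weld-bot | the warehouse floor: the grip-bot, the scan-bot]
4. Porter goes back to the loading dock with the grip-bot.  [the loading dock: the cut-bot, the grip-bot, the lift-bot, the pack-bot, the paint-bot, the sort-bot, the weld-bot | the warehouse floor: the scan-bot]
5. Porter goes to the warehouse floor with the paint-bot.  [the loading dock: the cut-bot, the grip-bot, the lift-bot, the pack-bot, the sort-bot, the weld-bot | the warehouse floor: the paint-bot, the scan-bot]
6. Porter goes back to the loading dock alone.  [the loading dock: the cut-bot, the grip-bot, the lift-bot, the pack-bot, the sort-bot, the weld-bot | the warehouse floor: the paint-bot, the scan-bot]
7. Porter goes to the warehouse floor with the pack-bot.  [the loading dock: the cut-bot, the grip-bot, the lift-bot, the sort-bot, the weld-bot | the warehouse floor: the pack-bot, the paint-bot, the scan-bot]
8. Porter goes back to the loading dock alone.  [the loading dock: the cut-bot, the grip-bot, the lift-bot, the sort-bot, the weld-bot | the warehouse floor: the pack-bot, the paint-bot, the scan-bot]
9. Porter goes to the warehouse floor with the weld-bot.  [the loading dock: the cut-bot, the grip-bot, the lift-bot, the sort-bot | the warehouse floor: the pack-bot, the paint-bot, the scan-bot, the weld-bot]
10. Porter goes back to the loading dock alone.  [the loading dock: the cut-bot, the grip-bot, the lift-bot, the sort-bot | the warehouse floor: the pack-bot, the paint-bot, the scan-bot, the weld-bot]
11. Porter goes to the warehouse floor with the cut-bot.  [the loading dock: the grip-bot, the lift-bot, the sort-bot | the warehouse floor: the cut-bot, the pack-bot, the paint-bot, the scan-bot, the weld-bot]
12. Porter goes back to the loading dock alone.  [the loading dock: the grip-bot, the lift-bot, the sort-bot | the warehouse floor: the cut-bot, the pack-bot, the paint-bot, the scan-bot, the weld-bot]
13. Porter goes to the warehouse floor with the lift-bot.  [the loading dock: the grip-bot, the sort-bot | the warehouse floor: the cut-bot, the lift-bot, the pack-bot, the paint-bot, the scan-bot, the weld-bot]
14. Porter goes back to the loading dock alone.  [the loading dock: the grip-bot, the sort-bot | the warehouse floor: the cut-bot, the lift-bot, the pack-bot, the paint-bot, the scan-bot, the weld-bot]
15. Porter goes to the warehouse floor with the sort-bot.  [the loading dock: the grip-bot | the warehouse floor: the cut-bot, the lift-bot, the pack-bot, the paint-bot, the scan-bot, the sort-bot, the weld-bot]
16. Porter goes back to the loading dock alone.  [the loading dock: the grip-bot | the warehouse floor: the cut-bot, the lift-bot, the pack-bot, the paint-bot, the scan-bot, the sort-bot, the weld-bot]
17. Porter goes to the warehouse floor with the grip-bot.  [the loading dock: — | the warehouse floor: the cut-bot, the grip-bot, the lift-bot, the pack-bot, the paint-bot, the scan-bot, the sort-bot, the weld-bot]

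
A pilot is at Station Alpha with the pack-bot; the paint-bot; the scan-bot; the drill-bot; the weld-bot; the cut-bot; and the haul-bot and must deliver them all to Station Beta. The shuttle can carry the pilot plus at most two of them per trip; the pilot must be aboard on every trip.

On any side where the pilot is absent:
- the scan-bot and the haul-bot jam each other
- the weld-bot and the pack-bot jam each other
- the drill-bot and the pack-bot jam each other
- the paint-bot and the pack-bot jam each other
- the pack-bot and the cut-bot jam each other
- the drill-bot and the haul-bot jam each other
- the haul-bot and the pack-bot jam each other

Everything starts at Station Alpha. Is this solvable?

1. Pilot goes to Station Beta with the haul-bot and the pack-bot.  [Station Alpha: the cut-bot, the drill-bot, the paint-bot, the scan-bot, the weld-bot | Station Beta: the haul-bot, the pack-bot]
2. Pilot goes back to Station Alpha with the pack-bot.  [Station Alpha: the cut-bot, the drill-bot, the pack-bot, the paint-bot, the scan-bot, the weld-bot | Station Beta: the haul-bot]
3. Pilot goes to Station Beta with the pack-bot and the paint-bot.  [Station Alpha: the cut-bot, the drill-bot, the scan-bot, the weld-bot | Station Beta: the haul-bot, the pack-bot, the paint-bot]
4. Pilot goes back to Station Alpha with the pack-bot.  [Station Alpha: the cut-bot, the drill-bot, the pack-bot, the scan-bot, the weld-bot | Station Beta: the haul-bot, the paint-bot]
5. Pilot goes to Station Beta with the pack-bot and the weld-bot.  [Station Alpha: the cut-bot, the drill-bot, the scan-bot | Station Beta: the haul-bot, the pack-bot, the paint-bot, the weld-bot]
6. Pilot goes back to Station Alpha with the pack-bot.  [Station Alpha: the cut-bot, the drill-bot, the pack-bot, the scan-bot | Station Beta: the haul-bot, the paint-bot, the weld-bot]
7. Pilot goes to Station Beta with the cut-bot and the pack-bot.  [Station Alpha: the drill-bot, the scan-bot | Station Beta: the cut-bot, the haul-bot, the pack-bot, the paint-bot, the weld-bot]
8. Pilot goes back to Station Alpha with the pack-bot.  [Station Alpha: the drill-bot, the pack-bot, the scan-bot | Station Beta: the cut-bot, the haul-bot, the paint-bot, the weld-bot]
9. Pilot goes to Station Beta with the drill-bot and the scan-bot.  [Station Alpha: the pack-bot | Station Beta: the cut-bot, the drill-bot, the haul-bot, the paint-bot, the scan-bot, the weld-bot]
10. Pilot goes back to Station Alpha with the haul-bot.  [Station Alpha: the haul-bot, the pack-bot | Station Beta: the cut-bot, the drill-bot, the paint-bot, the scan-bot, the weld-bot]
11. Pilot goes to Station Beta with the haul-bot and the pack-bot.  [Station Alpha: — | Station Beta: the cut-bot, the drill-bot, the haul-bot, the pack-bot, the paint-bot, the scan-bot, the weld-bot]

Yes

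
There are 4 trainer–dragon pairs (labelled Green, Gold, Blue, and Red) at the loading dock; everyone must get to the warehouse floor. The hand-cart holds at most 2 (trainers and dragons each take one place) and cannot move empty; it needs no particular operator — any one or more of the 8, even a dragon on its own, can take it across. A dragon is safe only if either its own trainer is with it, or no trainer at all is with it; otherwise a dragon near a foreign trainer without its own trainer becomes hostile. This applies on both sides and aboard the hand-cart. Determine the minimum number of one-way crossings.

Following every safe sequence of crossings from the start, the most of the 8 that can be at the warehouse floor as the hand-cart arrives there on crossings 1, 3, 5 is 2, 3, 4 respectively; the best ever achieved is 4 of 8.
From crossing 7 on, no configuration arises that was not already reachable earlier: only 44 distinct safe configurations (who is on which side, and where the hand-cart is) can ever be reached, none of them has everyone across, and every continuation just revisits them. So no valid plan exists.

impossible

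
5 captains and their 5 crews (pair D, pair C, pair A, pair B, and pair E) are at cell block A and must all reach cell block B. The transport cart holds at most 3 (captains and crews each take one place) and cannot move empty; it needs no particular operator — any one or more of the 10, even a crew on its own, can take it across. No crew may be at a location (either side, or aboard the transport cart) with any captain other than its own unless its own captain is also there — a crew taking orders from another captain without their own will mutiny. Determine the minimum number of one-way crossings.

11

Counting alone: each trip to cell block B takes at most 3 across and each return brings at least 1 back, so after t trips out (and t−1 returns) at most 3t − (t−1) of the 10 are across; that first reaches 10 at t = 5, so at least 9 crossings are needed.
The safety rule pushes this higher. Following every safe sequence of crossings, the most of the 10 that can be at cell block B as the transport cart arrives there on crossing 9 is 9 — never all 10.
So no plan with fewer than 11 crossings exists, and this one achieves 11:
1. captain D and crew D cross → cell block B.
2. captain D crosses ← cell block A.
3. crew A, crew B, and crew C cross → cell block B.
4. crew D crosses ← cell block A.
5. captain A, captain B, and captain C cross → cell block B.
6. captain C and crew C cross ← cell block A.
7. captain C, captain D, and captain E cross → cell block B.
8. crew A crosses ← cell block A.
9. crew C and crew D cross → cell block B.
10. crew D crosses ← cell block A.
11. crew A, crew D, and crew E cross → cell block B.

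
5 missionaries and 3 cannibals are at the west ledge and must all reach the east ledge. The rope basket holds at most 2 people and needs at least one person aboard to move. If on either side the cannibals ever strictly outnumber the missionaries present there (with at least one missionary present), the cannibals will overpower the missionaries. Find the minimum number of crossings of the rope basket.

Counting alone: each trip to the east ledge takes at most 2 across and each return brings at least 1 back, so after t trips out (and t−1 returns) at most 2t − (t−1) of the 8 are across; that first reaches 8 at t = 7, so at least 13 crossings are needed.
The plan below uses exactly 13 crossings, so it is optimal:
1. 2 cannibals → the east ledge.  (the west ledge: 5M 1C; the east ledge: 0M 2C)
2. 1 cannibal ← the west ledge.  (the west ledge: 5M 2C; the east ledge: 0M 1C)
3. 2 cannibals → the east ledge.  (the west ledge: 5M 0C; the east ledge: 0M 3C)
4. 1 cannibal ← the west ledge.  (the west ledge: 5M 1C; the east ledge: 0M 2C)
5. 2 missionaries → the east ledge.  (the west ledge: 3M 1C; the east ledge: 2M 2C)
6. 1 cannibal ← the west ledge.  (the west ledge: 3M 2C; the east ledge: 2M 1C)
7. 1 missionary and 1 cannibal → the east ledge.  (the west ledge: 2M 1C; the east ledge: 3M 2C)
8. 1 cannibal ← the west ledge.  (the west ledge: 2M 2C; the east ledge: 3M 1C)
9. 2 cannibals → the east ledge.  (the west ledge: 2M 0C; the east ledge: 3M 3C)
10. 1 cannibal ← the west ledge.  (the west ledge: 2M 1C; the east ledge: 3M 2C)
11. 1 missionary and 1 cannibal → the east ledge.  (the west ledge: 1M 0C; the east ledge: 4M 3C)
12. 1 cannibal ← the west ledge.  (the west ledge: 1M 1C; the east ledge: 4M 2C)
13. 1 missionary and 1 cannibal → the east ledge.  (the west ledge: 0M 0C; the east ledge: 5M 3C)

13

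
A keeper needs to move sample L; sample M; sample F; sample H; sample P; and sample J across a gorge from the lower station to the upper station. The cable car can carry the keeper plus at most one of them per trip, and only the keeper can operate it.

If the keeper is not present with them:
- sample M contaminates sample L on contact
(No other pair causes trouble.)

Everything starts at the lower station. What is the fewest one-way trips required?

Counting alone: the keeper can take at most 1 across per trip to the upper station, so moving all 6 needs at least 6 loaded trips out, with a return between consecutive ones — at least 11 crossings.
The plan below uses exactly 11 crossings, so it is optimal:
1. Keeper goes to the upper station with sample L.
2. Keeper goes back to the lower station alone.
3. Keeper goes to the upper station with sample F.
4. Keeper goes back to the lower station alone.
5. Keeper goes to the upper station with sample H.
6. Keeper goes back to the lower station alone.
7. Keeper goes to the upper station with sample P.
8. Keeper goes back to the lower station alone.
9. Keeper goes to the upper station with sample J.
10. Keeper goes back to the lower station alone.
11. Keeper goes to the upper station with sample M.

11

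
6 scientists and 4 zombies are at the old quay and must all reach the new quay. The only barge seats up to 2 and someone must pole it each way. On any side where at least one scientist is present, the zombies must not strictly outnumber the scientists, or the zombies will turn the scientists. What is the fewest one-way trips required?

17

Counting alone: each trip to the new quay takes at most 2 across and each return brings at least 1 back, so after t trips out (and t−1 returns) at most 2t − (t−1) of the 10 are across; that first reaches 10 at t = 9, so at least 17 crossings are needed.
The plan below uses exactly 17 crossings, so it is optimal:
1. 2 zombies → the new quay.  (the old quay: 6S 2Z; the new quay: 0S 2Z)
2. 1 zombie ← the old quay.  (the old quay: 6S 3Z; the new quay: 0S 1Z)
3. 2 zombies → the new quay.  (the old quay: 6S 1Z; the new quay: 0S 3Z)
4. 1 zombie ← the old quay.  (the old quay: 6S 2Z; the new quay: 0S 2Z)
5. 2 scientists → the new quay.  (the old quay: 4S 2Z; the new quay: 2S 2Z)
6. 1 zombie ← the old quay.  (the old quay: 4S 3Z; the new quay: 2S 1Z)
7. 1 scientist and 1 zombie → the new quay.  (the old quay: 3S 2Z; the new quay: 3S 2Z)
8. 1 zombie ← the old quay.  (the old quay: 3S 3Z; the new quay: 3S 1Z)
9. 2 zombies → the new quay.  (the old quay: 3S 1Z; the new quay: 3S 3Z)
10. 1 zombie ← the old quay.  (the old quay: 3S 2Z; the new quay: 3S 2Z)
11. 1 scientist and 1 zombie → the new quay.  (the old quay: 2S 1Z; the new quay: 4S 3Z)
12. 1 zombie ← the old quay.  (the old quay: 2S 2Z; the new quay: 4S 2Z)
13. 2 zombies → the new quay.  (the old quay: 2S 0Z; the new quay: 4S 4Z)
14. 1 zombie ← the old quay.  (the old quay: 2S 1Z; the new quay: 4S 3Z)
15. 1 scientist and 1 zombie → the new quay.  (the old quay: 1S 0Z; the new quay: 5S 4Z)
16. 1 zombie ← the old quay.  (the old quay: 1S 1Z; the new quay: 5S 3Z)
17. 1 scientist and 1 zombie → the new quay.  (the old quay: 0S 0Z; the new quay: 6S 4Z)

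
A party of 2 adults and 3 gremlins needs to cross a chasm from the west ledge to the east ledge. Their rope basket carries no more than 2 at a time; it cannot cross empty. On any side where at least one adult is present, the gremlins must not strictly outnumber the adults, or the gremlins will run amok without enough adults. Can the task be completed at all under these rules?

No

The gremlins already outnumber the adults at the west ledge before anyone moves, so the starting position itself is disallowed.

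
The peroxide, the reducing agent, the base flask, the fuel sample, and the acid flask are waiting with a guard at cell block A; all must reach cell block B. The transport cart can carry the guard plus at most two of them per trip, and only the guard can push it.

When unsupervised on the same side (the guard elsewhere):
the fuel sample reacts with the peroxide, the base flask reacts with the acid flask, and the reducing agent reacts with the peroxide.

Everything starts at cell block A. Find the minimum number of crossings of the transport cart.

Counting alone: the guard can take at most 2 across per trip to cell block B, so moving all 5 needs at least 3 loaded trips out, with a return between consecutive ones — at least 5 crossings.
The plan below uses exactly 5 crossings, so it is optimal:
1. Guard goes to cell block B with the base flask and the peroxide.  [cell block A: the acid flask, the fuel sample, the reducing agent | cell block B: the base flask, the peroxide]
2. Guard goes back to cell block A alone.  [cell block A: the acid flask, the fuel sample, the reducing agent | cell block B: the base flask, the peroxide]
3. Guard goes to cell block B with the fuel sample and the reducing agent.  [cell block A: the acid flask | cell block B: the base flask, the fuel sample, the peroxide, the reducing agent]
4. Guard goes back to cell block A with the peroxide.  [cell block A: the acid flask, the peroxide | cell block B: the base flask, the fuel sample, the reducing agent]
5. Guard goes to cell block B with the acid flask and the peroxide.  [cell block A: — | cell block B: the acid flask, the base flask, the fuel sample, the peroxide, the reducing agent]

5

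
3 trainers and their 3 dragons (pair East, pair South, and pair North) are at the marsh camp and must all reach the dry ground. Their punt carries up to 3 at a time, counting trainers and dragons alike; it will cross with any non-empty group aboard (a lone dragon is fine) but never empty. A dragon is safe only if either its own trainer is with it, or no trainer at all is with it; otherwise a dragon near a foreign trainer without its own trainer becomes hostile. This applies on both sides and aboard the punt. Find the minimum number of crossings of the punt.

Counting alone: each trip to the dry ground takes at most 3 across and each return brings at least 1 back, so after t trips out (and t−1 returns) at most 3t − (t−1) of the 6 are across; that first reaches 6 at t = 3, so at least 5 crossings are needed.
The plan below uses exactly 5 crossings, so it is optimal:
1. dragon East and trainer East cross → the dry ground.
2. trainer East crosses ← the marsh camp.
3. trainer East, trainer North, and trainer South cross → the dry ground.
4. dragon East crosses ← the marsh camp.
5. dragon East, dragon North, and dragon South cross → the dry ground.

5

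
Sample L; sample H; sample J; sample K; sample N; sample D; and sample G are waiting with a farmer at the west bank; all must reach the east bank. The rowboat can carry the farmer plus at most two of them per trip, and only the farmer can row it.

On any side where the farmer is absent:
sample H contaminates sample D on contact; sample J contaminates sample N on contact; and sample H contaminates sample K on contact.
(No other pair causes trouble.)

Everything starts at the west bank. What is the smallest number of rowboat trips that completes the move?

Counting alone: the farmer can take at most 2 across per trip to the east bank, so moving all 7 needs at least 4 loaded trips out, with a return between consecutive ones — at least 7 crossings.
The plan below uses exactly 7 crossings, so it is optimal:
1. Farmer goes to the east bank with sample H and sample J.  [the west bank: sample D, sample G, sample K, sample L, sample N | the east bank: sample H, sample J]
2. Farmer goes back to the west bank alone.  [the west bank: sample D, sample G, sample K, sample L, sample N | the east bank: sample H, sample J]
3. Farmer goes to the east bank with sample K and sample L.  [the west bank: sample D, sample G, sample N | the east bank: sample H, sample J, sample K, sample L]
4. Farmer goes back to the west bank with sample H.  [the west bank: sample D, sample G, sample H, sample N | the east bank: sample J, sample K, sample L]
5. Farmer goes to the east bank with sample D and sample G.  [the west bank: sample H, sample N | the east bank: sample D, sample G, sample J, sample K, sample L]
6. Farmer goes back to the west bank alone.  [the west bank: sample H, sample N | the east bank: sample D, sample G, sample J, sample K, sample L]
7. Farmer goes to the east bank with sample H and sample N.  [the west bank: — | the east bank: sample D, sample G, sample H, sample J, sample K, sample L, sample N]

7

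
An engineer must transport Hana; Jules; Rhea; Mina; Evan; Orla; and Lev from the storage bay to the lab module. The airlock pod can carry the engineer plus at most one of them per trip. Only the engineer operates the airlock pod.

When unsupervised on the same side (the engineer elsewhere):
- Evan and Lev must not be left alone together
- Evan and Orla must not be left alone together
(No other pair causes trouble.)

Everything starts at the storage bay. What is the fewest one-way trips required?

Counting alone: the engineer can take at most 1 across per trip to the lab module, so moving all 7 needs at least 7 loaded trips out, with a return between consecutive ones — at least 13 crossings.
The safety rule pushes this higher. Following every safe sequence of crossings, the most of the 7 that can be at the lab module as the airlock pod arrives there on crossing 13 is 6 — never all 7.
So no plan with fewer than 15 crossings exists, and this one achieves 15:
1. Engineer goes to the lab module with Evan.  [the storage bay: Hana, Jules, Lev, Mina, Orla, Rhea | the lab module: Evan]
2. Engineer goes back to the storage bay alone.  [the storage bay: Hana, Jules, Lev, Mina, Orla, Rhea | the lab module: Evan]
3. Engineer goes to the lab module with Hana.  [the storage bay: Jules, Lev, Mina, Orla, Rhea | the lab module: Evan, Hana]
4. Engineer goes back to the storage bay alone.  [the storage bay: Jules, Lev, Mina, Orla, Rhea | the lab module: Evan, Hana]
5. Engineer goes to the lab module with Jules.  [the storage bay: Lev, Mina, Orla, Rhea | the lab module: Evan, Hana, Jules]
6. Engineer goes back to the storage bay alone.  [the storage bay: Lev, Mina, Orla, Rhea | the lab module: Evan, Hana, Jules]
7. Engineer goes to the lab module with Rhea.  [the storage bay: Lev, Mina, Orla | the lab module: Evan, Hana, Jules, Rhea]
8. Engineer goes back to the storage bay alone.  [the storage bay: Lev, Mina, Orla | the lab module: Evan, Hana, Jules, Rhea]
9. Engineer goes to the lab module with Mina.  [the storage bay: Lev, Orla | the lab module: Evan, Hana, Jules, Mina, Rhea]
10. Engineer goes back to the storage bay alone.  [the storage bay: Lev, Orla | the lab module: Evan, Hana, Jules, Mina, Rhea]
11. Engineer goes to the lab module with Orla.  [the storage bay: Lev | the lab module: Evan, Hana, Jules, Mina, Orla, Rhea]
12. Engineer goes back to the storage bay with Evan.  [the storage bay: Evan, Lev | the lab module: Hana, Jules, Mina, Orla, Rhea]
13. Engineer goes to the lab module with Lev.  [the storage bay: Evan | the lab module: Hana, Jules, Lev, Mina, Orla, Rhea]
14. Engineer goes back to the storage bay alone.  [the storage bay: Evan | the lab module: Hana, Jules, Lev, Mina, Orla, Rhea]
15. Engineer goes to the lab module with Evan.  [the storage bay: — | the lab module: Evan, Hana, Jules, Lev, Mina, Orla, Rhea]

15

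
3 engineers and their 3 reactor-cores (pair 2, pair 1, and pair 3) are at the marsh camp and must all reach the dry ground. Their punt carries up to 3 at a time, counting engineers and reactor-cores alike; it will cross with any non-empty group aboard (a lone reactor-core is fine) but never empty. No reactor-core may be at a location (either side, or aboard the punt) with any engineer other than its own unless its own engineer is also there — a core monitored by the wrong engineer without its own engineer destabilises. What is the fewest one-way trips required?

5

Counting alone: each trip to the dry ground takes at most 3 across and each return brings at least 1 back, so after t trips out (and t−1 returns) at most 3t − (t−1) of the 6 are across; that first reaches 6 at t = 3, so at least 5 crossings are needed.
The plan below uses exactly 5 crossings, so it is optimal:
1. engineer 2 and reactor-core 2 cross → the dry ground.
2. engineer 2 crosses ← the marsh camp.
3. engineer 1, engineer 2, and engineer 3 cross → the dry ground.
4. reactor-core 2 crosses ← the marsh camp.
5. reactor-core 1, reactor-core 2, and reactor-core 3 cross → the dry ground.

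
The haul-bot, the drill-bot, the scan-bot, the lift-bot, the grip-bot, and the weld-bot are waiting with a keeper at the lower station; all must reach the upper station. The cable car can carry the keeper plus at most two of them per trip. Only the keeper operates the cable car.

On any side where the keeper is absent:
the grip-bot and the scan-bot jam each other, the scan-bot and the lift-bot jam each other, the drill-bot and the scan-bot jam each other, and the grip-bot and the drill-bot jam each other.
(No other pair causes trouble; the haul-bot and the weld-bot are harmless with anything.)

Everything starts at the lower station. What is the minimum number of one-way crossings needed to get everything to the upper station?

9

Counting alone: the keeper can take at most 2 across per trip to the upper station, so moving all 6 needs at least 3 loaded trips out, with a return between consecutive ones — at least 5 crossings.
The safety rule pushes this higher. Following every safe sequence of crossings, the most of the 6 that can be at the upper station as the cable car arrives there on crossings 5, 7 is 4, 5 respectively — never all 6.
So no plan with fewer than 9 crossings exists, and this one achieves 9:
1. Keeper goes to the upper station with the drill-bot and the scan-bot.
2. Keeper goes back to the lower station with the drill-bot.
3. Keeper goes to the upper station with the drill-bot and the haul-bot.
4. Keeper goes back to the lower station with the drill-bot.
5. Keeper goes to the upper station with the drill-bot and the lift-bot.
6. Keeper goes back to the lower station with the scan-bot.
7. Keeper goes to the upper station with the scan-bot and the weld-bot.
8. Keeper goes back to the lower station with the scan-bot.
9. Keeper goes to the upper station with the grip-bot and the scan-bot.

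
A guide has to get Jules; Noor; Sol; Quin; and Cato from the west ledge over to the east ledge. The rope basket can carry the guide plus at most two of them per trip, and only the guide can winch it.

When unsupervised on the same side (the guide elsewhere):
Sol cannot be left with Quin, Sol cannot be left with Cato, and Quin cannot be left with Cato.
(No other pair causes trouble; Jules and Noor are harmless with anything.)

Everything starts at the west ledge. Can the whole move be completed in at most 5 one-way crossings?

Counting alone: the guide can take at most 2 across per trip to the east ledge, so moving all 5 needs at least 3 loaded trips out, with a return between consecutive ones — at least 5 crossings.
The safety rule pushes this higher. Following every safe sequence of crossings, the most of the 5 that can be at the east ledge as the rope basket arrives there on crossing 5 is 4 — never all 5.
So the move cannot be finished within 5 crossings. (The shortest complete plan takes 7:)
1. Guide goes to the east ledge with Quin and Sol.  [the west ledge: Cato, Jules, Noor | the east ledge: Quin, Sol]
2. Guide goes back to the west ledge with Sol.  [the west ledge: Cato, Jules, Noor, Sol | the east ledge: Quin]
3. Guide goes to the east ledge with Jules and Sol.  [the west ledge: Cato, Noor | the east ledge: Jules, Quin, Sol]
4. Guide goes back to the west ledge with Sol.  [the west ledge: Cato, Noor, Sol | the east ledge: Jules, Quin]
5. Guide goes to the east ledge with Noor and Sol.  [the west ledge: Cato | the east ledge: Jules, Noor, Quin, Sol]
6. Guide goes back to the west ledge with Sol.  [the west ledge: Cato, Sol | the east ledge: Jules, Noor, Quin]
7. Guide goes to the east ledge with Cato and Sol.  [the west ledge: — | the east ledge: Cato, Jules, Noor, Quin, Sol]

No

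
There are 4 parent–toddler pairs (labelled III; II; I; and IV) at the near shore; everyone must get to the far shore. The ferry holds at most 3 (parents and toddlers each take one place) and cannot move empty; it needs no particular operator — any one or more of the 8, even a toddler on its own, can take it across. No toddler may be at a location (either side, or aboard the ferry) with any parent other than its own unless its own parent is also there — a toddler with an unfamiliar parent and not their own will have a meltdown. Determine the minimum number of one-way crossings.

Counting alone: each trip to the far shore takes at most 3 across and each return brings at least 1 back, so after t trips out (and t−1 returns) at most 3t − (t−1) of the 8 are across; that first reaches 8 at t = 4, so at least 7 crossings are needed.
The safety rule pushes this higher. Following every safe sequence of crossings, the most of the 8 that can be at the far shore as the ferry arrives there on crossing 7 is 7 — never all 8.
So no plan with fewer than 9 crossings exists, and this one achieves 9:
1. parent III and toddler III cross → the far shore.
2. parent III crosses ← the near shore.
3. parent II, parent III, and toddler II cross → the far shore.
4. parent III and toddler III cross ← the near shore.
5. parent I, parent III, and parent IV cross → the far shore.
6. toddler II crosses ← the near shore.
7. toddler II and toddler III cross → the far shore.
8. toddler III crosses ← the near shore.
9. toddler I, toddler III, and toddler IV cross → the far shore.

9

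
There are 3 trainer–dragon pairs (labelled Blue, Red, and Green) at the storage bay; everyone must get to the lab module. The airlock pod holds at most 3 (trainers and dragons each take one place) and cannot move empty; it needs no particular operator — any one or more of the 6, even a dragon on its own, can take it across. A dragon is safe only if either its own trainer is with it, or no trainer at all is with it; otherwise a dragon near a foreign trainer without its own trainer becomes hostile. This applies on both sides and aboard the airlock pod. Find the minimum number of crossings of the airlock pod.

Counting alone: each trip to the lab module takes at most 3 across and each return brings at least 1 back, so after t trips out (and t−1 returns) at most 3t − (t−1) of the 6 are across; that first reaches 6 at t = 3, so at least 5 crossings are needed.
The plan below uses exactly 5 crossings, so it is optimal:
1. dragon Blue and trainer Blue cross → the lab module.
2. trainer Blue crosses ← the storage bay.
3. trainer Blue, trainer Green, and trainer Red cross → the lab module.
4. dragon Blue crosses ← the storage bay.
5. dragon Blue, dragon Green, and dragon Red cross → the lab module.

5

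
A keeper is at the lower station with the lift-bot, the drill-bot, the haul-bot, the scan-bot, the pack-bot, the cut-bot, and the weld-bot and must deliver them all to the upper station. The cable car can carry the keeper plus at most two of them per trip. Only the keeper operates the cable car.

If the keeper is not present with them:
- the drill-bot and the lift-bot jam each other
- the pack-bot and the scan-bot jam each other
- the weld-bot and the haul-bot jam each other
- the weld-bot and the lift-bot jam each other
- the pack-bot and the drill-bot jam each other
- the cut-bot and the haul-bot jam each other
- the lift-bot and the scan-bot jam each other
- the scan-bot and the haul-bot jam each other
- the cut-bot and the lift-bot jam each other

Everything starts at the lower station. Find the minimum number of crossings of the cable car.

impossible

Whatever the first load, the items left behind include a forbidden pair without the keeper. No opening move is safe, so no plan exists.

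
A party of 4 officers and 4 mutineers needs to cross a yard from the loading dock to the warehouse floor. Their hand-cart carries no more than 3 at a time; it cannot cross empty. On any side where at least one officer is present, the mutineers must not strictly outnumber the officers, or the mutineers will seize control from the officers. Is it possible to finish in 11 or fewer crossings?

Yes — this plan uses 9 crossings (≤ 11):
1. 2 mutineers → the warehouse floor.  (the loading dock: 4O 2M; the warehouse floor: 0O 2M)
2. 1 mutineer ← the loading dock.  (the loading dock: 4O 3M; the warehouse floor: 0O 1M)
3. 3 mutineers → the warehouse floor.  (the loading dock: 4O 0M; the warehouse floor: 0O 4M)
4. 1 mutineer ← the loading dock.  (the loading dock: 4O 1M; the warehouse floor: 0O 3M)
5. 3 officers → the warehouse floor.  (the loading dock: 1O 1M; the warehouse floor: 3O 3M)
6. 1 officer and 1 mutineer ← the loading dock.  (the loading dock: 2O 2M; the warehouse floor: 2O 2M)
7. 2 officers → the warehouse floor.  (the loading dock: 0O 2M; the warehouse floor: 4O 2M)
8. 1 mutineer ← the loading dock.  (the loading dock: 0O 3M; the warehouse floor: 4O 1M)
9. 3 mutineers → the warehouse floor.  (the loading dock: 0O 0M; the warehouse floor: 4O 4M)

Yes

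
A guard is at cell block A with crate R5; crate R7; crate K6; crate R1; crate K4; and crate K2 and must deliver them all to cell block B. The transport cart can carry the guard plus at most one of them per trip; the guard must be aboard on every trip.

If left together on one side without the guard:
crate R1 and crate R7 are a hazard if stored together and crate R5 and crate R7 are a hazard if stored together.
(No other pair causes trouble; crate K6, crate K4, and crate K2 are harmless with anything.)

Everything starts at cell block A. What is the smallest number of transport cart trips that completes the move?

13

Counting alone: the guard can take at most 1 across per trip to cell block B, so moving all 6 needs at least 6 loaded trips out, with a return between consecutive ones — at least 11 crossings.
The safety rule pushes this higher. Following every safe sequence of crossings, the most of the 6 that can be at cell block B as the transport cart arrives there on crossing 11 is 5 — never all 6.
So no plan with fewer than 13 crossings exists, and this one achieves 13:
1. Guard goes to cell block B with crate R7.
2. Guard goes back to cell block A alone.
3. Guard goes to cell block B with crate R5.
4. Guard goes back to cell block A with crate R7.
5. Guard goes to cell block B with crate R1.
6. Guard goes back to cell block A alone.
7. Guard goes to cell block B with crate K6.
8. Guard goes back to cell block A alone.
9. Guard goes to cell block B with crate K4.
10. Guard goes back to cell block A alone.
11. Guard goes to cell block B with crate K2.
12. Guard goes back to cell block A alone.
13. Guard goes to cell block B with crate R7.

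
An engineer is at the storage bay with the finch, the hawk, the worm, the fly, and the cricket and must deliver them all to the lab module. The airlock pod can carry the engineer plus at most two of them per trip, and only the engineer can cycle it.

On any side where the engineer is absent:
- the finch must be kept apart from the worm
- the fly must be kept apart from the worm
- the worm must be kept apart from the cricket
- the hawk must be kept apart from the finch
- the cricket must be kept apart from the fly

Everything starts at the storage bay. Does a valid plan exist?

Whatever the first load, the items left behind include a forbidden pair without the engineer. No opening move is safe, so no plan exists.

No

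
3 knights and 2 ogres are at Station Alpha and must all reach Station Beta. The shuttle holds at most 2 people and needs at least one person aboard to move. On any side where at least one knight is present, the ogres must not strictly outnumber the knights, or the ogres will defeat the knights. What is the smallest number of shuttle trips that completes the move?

Counting alone: each trip to Station Beta takes at most 2 across and each return brings at least 1 back, so after t trips out (and t−1 returns) at most 2t − (t−1) of the 5 are across; that first reaches 5 at t = 4, so at least 7 crossings are needed.
The plan below uses exactly 7 crossings, so it is optimal:
1. 2 ogres → Station Beta.  (Station Alpha: 3K 0O; Station Beta: 0K 2O)
2. 1 ogre ← Station Alpha.  (Station Alpha: 3K 1O; Station Beta: 0K 1O)
3. 2 knights → Station Beta.  (Station Alpha: 1K 1O; Station Beta: 2K 1O)
4. 1 knight ← Station Alpha.  (Station Alpha: 2K 1O; Station Beta: 1K 1O)
5. 1 knight and 1 ogre → Station Beta.  (Station Alpha: 1K 0O; Station Beta: 2K 2O)
6. 1 ogre ← Station Alpha.  (Station Alpha: 1K 1O; Station Beta: 2K 1O)
7. 1 knight and 1 ogre → Station Beta.  (Station Alpha: 0K 0O; Station Beta: 3K 2O)

7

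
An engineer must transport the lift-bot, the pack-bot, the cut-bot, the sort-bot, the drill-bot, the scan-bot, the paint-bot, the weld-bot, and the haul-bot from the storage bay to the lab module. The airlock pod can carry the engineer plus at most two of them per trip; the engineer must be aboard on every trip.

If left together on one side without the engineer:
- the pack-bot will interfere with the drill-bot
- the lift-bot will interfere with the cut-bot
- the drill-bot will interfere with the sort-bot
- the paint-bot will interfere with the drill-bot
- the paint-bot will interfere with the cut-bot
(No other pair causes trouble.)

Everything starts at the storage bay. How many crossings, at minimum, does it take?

Counting alone: the engineer can take at most 2 across per trip to the lab module, so moving all 9 needs at least 5 loaded trips out, with a return between consecutive ones — at least 9 crossings.
The safety rule pushes this higher. Following every safe sequence of crossings, the most of the 9 that can be at the lab module as the airlock pod arrives there on crossing 9 is 8 — never all 9.
So no plan with fewer than 11 crossings exists, and this one achieves 11:
1. Engineer goes to the lab module with the cut-bot and the drill-bot.
2. Engineer goes back to the storage bay alone.
3. Engineer goes to the lab module with the lift-bot.
4. Engineer goes back to the storage bay with the cut-bot.
5. Engineer goes to the lab module with the pack-bot and the paint-bot.
6. Engineer goes back to the storage bay with the drill-bot.
7. Engineer goes to the lab module with the scan-bot and the sort-bot.
8. Engineer goes back to the storage bay alone.
9. Engineer goes to the lab module with the haul-bot and the weld-bot.
10. Engineer goes back to the storage bay alone.
11. Engineer goes to the lab module with the cut-bot and the drill-bot.

11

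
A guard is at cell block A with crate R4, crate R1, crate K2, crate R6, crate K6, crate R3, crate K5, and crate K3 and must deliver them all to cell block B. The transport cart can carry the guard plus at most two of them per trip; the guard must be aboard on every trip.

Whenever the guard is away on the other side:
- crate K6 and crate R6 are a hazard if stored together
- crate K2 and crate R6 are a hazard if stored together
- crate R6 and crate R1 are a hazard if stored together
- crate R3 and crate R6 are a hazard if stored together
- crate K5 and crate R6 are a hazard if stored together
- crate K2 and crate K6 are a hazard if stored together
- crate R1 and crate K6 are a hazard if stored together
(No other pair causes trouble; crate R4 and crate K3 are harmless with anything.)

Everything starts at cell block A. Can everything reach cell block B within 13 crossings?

Yes

Yes — this plan uses 13 crossings (≤ 13):
1. Guard goes to cell block B with crate K6 and crate R6.  [cell block A: crate K2, crate K3, crate K5, crate R1, crate R3, crate R4 | cell block B: crate K6, crate R6]
2. Guard goes back to cell block A with crate R6.  [cell block A: crate K2, crate K3, crate K5, crate R1, crate R3, crate R4, crate R6 | cell block B: crate K6]
3. Guard goes to cell block B with crate R4 and crate R6.  [cell block A: crate K2, crate K3, crate K5, crate R1, crate R3 | cell block B: crate K6, crate R4, crate R6]
4. Guard goes back to cell block A with crate R6.  [cell block A: crate K2, crate K3, crate K5, crate R1, crate R3, crate R6 | cell block B: crate K6, crate R4]
5. Guard goes to cell block B with crate R3 and crate R6.  [cell block A: crate K2, crate K3, crate K5, crate R1 | cell block B: crate K6, crate R3, crate R4, crate R6]
6. Guard goes back to cell block A with crate R6.  [cell block A: crate K2, crate K3, crate K5, crate R1, crate R6 | cell block B: crate K6, crate R3, crate R4]
7. Guard goes to cell block B with crate K5 and crate R6.  [cell block A: crate K2, crate K3, crate R1 | cell block B: crate K5, crate K6, crate R3, crate R4, crate R6]
8. Guard goes back to cell block A with crate R6.  [cell block A: crate K2, crate K3, crate R1, crate R6 | cell block B: crate K5, crate K6, crate R3, crate R4]
9. Guard goes to cell block B with crate K2 and crate R1.  [cell block A: crate K3, crate R6 | cell block B: crate K2, crate K5, crate K6, crate R1, crate R3, crate R4]
10. Guard goes back to cell block A with crate K6.  [cell block A: crate K3, crate K6, crate R6 | cell block B: crate K2, crate K5, crate R1, crate R3, crate R4]
11. Guard goes to cell block B with crate K3 and crate R6.  [cell block A: crate K6 | cell block B: crate K2, crate K3, crate K5, crate R1, crate R3, crate R4, crate R6]
12. Guard goes back to cell block A with crate R6.  [cell block A: crate K6, crate R6 | cell block B: crate K2, crate K3, crate K5, crate R1, crate R3, crate R4]
13. Guard goes to cell block B with crate K6 and crate R6.  [cell block A: — | cell block B: crate K2, crate K3, crate K5, crate K6, crate R1, crate R3, crate R4, crate R6]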